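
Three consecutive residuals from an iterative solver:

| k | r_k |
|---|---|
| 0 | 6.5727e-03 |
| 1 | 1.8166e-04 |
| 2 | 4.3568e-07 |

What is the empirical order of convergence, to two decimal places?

p ≈ ln(r_2/r_1) / ln(r_1/r_0)
  = ln(4.3568e-07/1.8166e-04) / ln(1.8166e-04/6.5727e-03)
  = ln(0.00239833) / ln(0.0276386)
  = -6.03298 / -3.58854 ≈ 1.68118

1.68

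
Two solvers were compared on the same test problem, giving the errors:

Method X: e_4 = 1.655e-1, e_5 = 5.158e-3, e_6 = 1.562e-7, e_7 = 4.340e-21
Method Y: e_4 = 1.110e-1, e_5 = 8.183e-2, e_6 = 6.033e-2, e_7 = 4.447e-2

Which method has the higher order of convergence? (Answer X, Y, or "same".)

X

Method X: p ≈ ln(4.340e-21/1.562e-7)/ln(1.562e-7/5.158e-3) ≈ 3.00.
Method Y: p ≈ ln(4.447e-2/6.033e-2)/ln(6.033e-2/8.183e-2) ≈ 1.00.
Method X has the higher order (≈3.0 vs ≈1.0).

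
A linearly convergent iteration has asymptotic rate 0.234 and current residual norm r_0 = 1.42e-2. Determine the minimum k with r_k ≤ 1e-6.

After k steps, r_k ≈ 1.42e-2·0.234^k.
Need 0.234^k ≤ 1e-6/1.42e-2 = 7.04225e-05.
k ≥ ln(7.04225e-05)/ln(0.234) = -9.5610/-1.45243 = 6.583.
Smallest integer k = 7.

7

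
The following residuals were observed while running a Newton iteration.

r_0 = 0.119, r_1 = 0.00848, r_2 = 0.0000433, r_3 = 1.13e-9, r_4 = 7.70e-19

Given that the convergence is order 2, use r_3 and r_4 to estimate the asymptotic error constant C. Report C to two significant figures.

C ≈ r_4 / r_3^2
  = 7.70e-19 / (1.13e-9)^2
  = 7.70e-19 / 1.2769e-18 ≈ 0.60302

0.60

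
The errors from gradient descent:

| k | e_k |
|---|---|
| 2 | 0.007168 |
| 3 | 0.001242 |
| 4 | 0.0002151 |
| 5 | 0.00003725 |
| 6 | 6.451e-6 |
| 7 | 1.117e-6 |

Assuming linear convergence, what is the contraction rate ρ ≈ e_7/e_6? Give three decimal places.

ρ ≈ e_7/e_6 = 1.117e-6/6.451e-6 = 0.17315

0.173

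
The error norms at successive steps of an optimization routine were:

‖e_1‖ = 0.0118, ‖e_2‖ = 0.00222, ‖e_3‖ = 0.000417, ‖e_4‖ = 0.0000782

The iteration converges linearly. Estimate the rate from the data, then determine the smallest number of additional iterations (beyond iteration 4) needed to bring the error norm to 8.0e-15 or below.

14

Rate ρ ≈ ‖e_4‖/‖e_3‖ = 0.0000782/0.000417 = 0.1875.
After j more steps, ‖e_{4+j}‖ ≈ 0.0000782·ρ^j; need ρ^j ≤ 8.0e-15/0.0000782 = 1.02302e-10.
j ≥ ln(1.02302e-10)/ln(0.1875) = -23.0031/-1.67398 = 13.742.
So 14 more iterations are needed.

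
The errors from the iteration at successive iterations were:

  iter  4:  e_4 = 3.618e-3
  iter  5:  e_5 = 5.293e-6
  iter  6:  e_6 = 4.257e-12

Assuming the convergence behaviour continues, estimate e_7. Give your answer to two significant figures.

First estimate the order: p ≈ ln(e_6/e_5) / ln(e_5/e_4) = ln(4.257e-12/5.293e-6)/ln(5.293e-6/3.618e-3) = ln(8.0427e-07)/ln(0.00146296) ≈ 2.1499.
Then e_7 ≈ e_6·(e_6/e_5)^p = 4.257e-12·(8.0427e-07)^2.1499 = 4.257e-12·7.89266e-14 ≈ 3.36e-25.

3.4e-25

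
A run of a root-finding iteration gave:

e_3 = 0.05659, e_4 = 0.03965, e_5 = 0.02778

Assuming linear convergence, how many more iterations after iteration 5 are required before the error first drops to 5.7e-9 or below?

44

Rate ρ ≈ e_5/e_4 = 0.02778/0.03965 = 0.7006.
After j more steps, e_{5+j} ≈ 0.02778·ρ^j; need ρ^j ≤ 5.7e-9/0.02778 = 2.05184e-07.
j ≥ ln(2.05184e-07)/ln(0.7006) = -15.3994/-0.35582 = 43.279.
So 44 more iterations are needed.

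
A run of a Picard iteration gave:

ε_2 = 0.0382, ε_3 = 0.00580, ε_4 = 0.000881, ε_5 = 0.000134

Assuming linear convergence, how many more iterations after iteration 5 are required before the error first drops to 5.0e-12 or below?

Rate ρ ≈ ε_5/ε_4 = 0.000134/0.000881 = 0.1521.
After j more steps, ε_{5+j} ≈ 0.000134·ρ^j; need ρ^j ≤ 5.0e-12/0.000134 = 3.73134e-08.
j ≥ ln(3.73134e-08)/ln(0.1521) = -17.1039/-1.88322 = 9.082.
So 10 more iterations are needed.

10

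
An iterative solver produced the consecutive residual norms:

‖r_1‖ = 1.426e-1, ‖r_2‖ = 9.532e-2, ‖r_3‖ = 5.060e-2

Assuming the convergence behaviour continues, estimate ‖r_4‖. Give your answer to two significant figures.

1.9e-2

First estimate the order: p ≈ ln(‖r_3‖/‖r_2‖) / ln(‖r_2‖/‖r_1‖) = ln(5.060e-2/9.532e-2)/ln(9.532e-2/1.426e-1) = ln(0.530843)/ln(0.668443) ≈ 1.5722.
Then ‖r_4‖ ≈ ‖r_3‖·(‖r_3‖/‖r_2‖)^p = 5.060e-2·(0.530843)^1.5722 = 5.060e-2·0.369481 ≈ 0.0187.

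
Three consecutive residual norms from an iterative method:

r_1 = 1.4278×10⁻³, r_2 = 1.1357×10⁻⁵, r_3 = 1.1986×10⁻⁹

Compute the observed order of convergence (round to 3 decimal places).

1.894

p ≈ ln(r_3/r_2) / ln(r_2/r_1)
  = ln(1.1986×10⁻⁹/1.1357×10⁻⁵) / ln(1.1357×10⁻⁵/1.4278×10⁻³)
  = ln(0.000105538) / ln(0.0079542)
  = -9.156439 / -4.834055 ≈ 1.894153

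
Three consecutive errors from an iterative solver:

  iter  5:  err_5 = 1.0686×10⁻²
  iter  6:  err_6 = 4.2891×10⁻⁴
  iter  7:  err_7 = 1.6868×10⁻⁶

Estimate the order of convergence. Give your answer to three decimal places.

p ≈ ln(err_7/err_6) / ln(err_6/err_5)
  = ln(1.6868×10⁻⁶/4.2891×10⁻⁴) / ln(4.2891×10⁻⁴/1.0686×10⁻²)
  = ln(0.00393276) / ln(0.0401376)
  = -5.538414 / -3.215442 ≈ 1.722443

1.722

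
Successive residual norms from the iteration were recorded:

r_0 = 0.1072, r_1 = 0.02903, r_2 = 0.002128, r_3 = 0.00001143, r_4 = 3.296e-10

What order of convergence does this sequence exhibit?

Consecutive ratios: r_4/r_3 = 3.296e-10/0.00001143 = 2.88364e-05, r_3/r_2 = 0.00001143/0.002128 = 0.00537124.
p ≈ ln(2.88364e-05)/ln(0.00537124) = -10.4539/-5.2267 ≈ 2.00.
So the convergence is quadratic (order 2).

2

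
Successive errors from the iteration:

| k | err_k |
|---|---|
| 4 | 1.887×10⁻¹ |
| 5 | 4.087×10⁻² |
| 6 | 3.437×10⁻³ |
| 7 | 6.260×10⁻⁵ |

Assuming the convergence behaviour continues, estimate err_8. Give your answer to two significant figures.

9.6e-8

First estimate the order: p ≈ ln(err_7/err_6) / ln(err_6/err_5) = ln(6.260×10⁻⁵/3.437×10⁻³)/ln(3.437×10⁻³/4.087×10⁻²) = ln(0.0182136)/ln(0.0840959) ≈ 1.6179.
Then err_8 ≈ err_7·(err_7/err_6)^p = 6.260×10⁻⁵·(0.0182136)^1.6179 = 6.260×10⁻⁵·0.00153283 ≈ 9.596e-08.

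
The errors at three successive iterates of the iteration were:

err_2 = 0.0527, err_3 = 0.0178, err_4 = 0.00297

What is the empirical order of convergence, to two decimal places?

1.65

p ≈ ln(err_4/err_3) / ln(err_3/err_2)
  = ln(0.00297/0.0178) / ln(0.0178/0.0527)
  = ln(0.166854) / ln(0.337761)
  = -1.79064 / -1.08542 ≈ 1.64972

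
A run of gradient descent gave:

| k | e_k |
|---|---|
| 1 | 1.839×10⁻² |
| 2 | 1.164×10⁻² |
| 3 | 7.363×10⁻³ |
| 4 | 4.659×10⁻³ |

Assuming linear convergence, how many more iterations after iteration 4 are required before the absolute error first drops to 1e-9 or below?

34

Rate ρ ≈ e_4/e_3 = 4.659×10⁻³/7.363×10⁻³ = 0.6328.
After j more steps, e_{4+j} ≈ 4.659×10⁻³·ρ^j; need ρ^j ≤ 1e-9/4.659×10⁻³ = 2.14638e-07.
j ≥ ln(2.14638e-07)/ln(0.6328) = -15.3543/-0.45760 = 33.554.
So 34 more iterations are needed.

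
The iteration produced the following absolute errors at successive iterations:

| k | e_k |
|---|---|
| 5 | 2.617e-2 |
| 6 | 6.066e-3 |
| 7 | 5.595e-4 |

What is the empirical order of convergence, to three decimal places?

p ≈ ln(e_7/e_6) / ln(e_6/e_5)
  = ln(5.595e-4/6.066e-3) / ln(6.066e-3/2.617e-2)
  = ln(0.0922354) / ln(0.231792)
  = -2.383411 / -1.461915 ≈ 1.630335

1.630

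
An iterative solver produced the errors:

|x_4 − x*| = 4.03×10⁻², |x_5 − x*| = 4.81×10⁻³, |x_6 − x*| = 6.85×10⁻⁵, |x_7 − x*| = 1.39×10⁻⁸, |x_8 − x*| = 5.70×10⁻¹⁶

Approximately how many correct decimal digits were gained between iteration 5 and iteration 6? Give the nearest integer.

2

Digits gained ≈ log₁₀(|x_5 − x*|/|x_6 − x*|) = log₁₀(4.81×10⁻³/6.85×10⁻⁵) = log₁₀(70.219) ≈ 1.846.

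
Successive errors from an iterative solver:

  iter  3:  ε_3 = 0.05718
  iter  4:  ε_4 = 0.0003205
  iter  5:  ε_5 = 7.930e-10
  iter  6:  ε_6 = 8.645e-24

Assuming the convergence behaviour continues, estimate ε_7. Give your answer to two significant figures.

First estimate the order: p ≈ ln(ε_6/ε_5) / ln(ε_5/ε_4) = ln(8.645e-24/7.930e-10)/ln(7.930e-10/0.0003205) = ln(1.09016e-14)/ln(2.47426e-06) ≈ 2.4904.
Then ε_7 ≈ ε_6·(ε_6/ε_5)^p = 8.645e-24·(1.09016e-14)^2.4904 = 8.645e-24·1.68953e-35 ≈ 1.461e-58.

1.5e-58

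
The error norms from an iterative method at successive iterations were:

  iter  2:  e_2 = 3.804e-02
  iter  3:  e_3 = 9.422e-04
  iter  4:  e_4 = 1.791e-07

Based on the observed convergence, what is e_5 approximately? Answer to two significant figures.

First estimate the order: p ≈ ln(e_4/e_3) / ln(e_3/e_2) = ln(1.791e-07/9.422e-04)/ln(9.422e-04/3.804e-02) = ln(0.000190087)/ln(0.0247687) ≈ 2.3168.
Then e_5 ≈ e_4·(e_4/e_3)^p = 1.791e-07·(0.000190087)^2.3168 = 1.791e-07·2.39374e-09 ≈ 4.287e-16.

4.3e-16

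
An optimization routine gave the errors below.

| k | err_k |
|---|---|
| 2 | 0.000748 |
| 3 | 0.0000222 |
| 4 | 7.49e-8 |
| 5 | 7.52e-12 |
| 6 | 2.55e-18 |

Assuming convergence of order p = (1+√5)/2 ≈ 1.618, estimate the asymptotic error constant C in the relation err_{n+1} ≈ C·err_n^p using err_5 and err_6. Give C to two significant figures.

2.5

C ≈ err_6 / err_5^1.618
  = 2.55e-18 / (7.52e-12)^1.618
  = 2.55e-18 / 1.00397e-18 ≈ 2.5399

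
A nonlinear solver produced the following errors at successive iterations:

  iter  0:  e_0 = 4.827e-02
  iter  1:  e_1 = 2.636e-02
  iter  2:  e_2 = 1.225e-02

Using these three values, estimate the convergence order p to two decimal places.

p ≈ ln(e_2/e_1) / ln(e_1/e_0)
  = ln(1.225e-02/2.636e-02) / ln(2.636e-02/4.827e-02)
  = ln(0.464719) / ln(0.546095)
  = -0.76632 / -0.60496 ≈ 1.26673

1.27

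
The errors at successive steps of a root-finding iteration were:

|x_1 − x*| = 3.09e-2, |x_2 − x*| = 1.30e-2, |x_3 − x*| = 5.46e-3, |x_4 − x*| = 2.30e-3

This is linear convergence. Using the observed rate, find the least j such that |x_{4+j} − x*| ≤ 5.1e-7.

10

Rate ρ ≈ |x_4 − x*|/|x_3 − x*| = 2.30e-3/5.46e-3 = 0.4212.
After j more steps, |x_{4+j} − x*| ≈ 2.30e-3·ρ^j; need ρ^j ≤ 5.1e-7/2.30e-3 = 0.000221739.
j ≥ ln(0.000221739)/ln(0.4212) = -8.4140/-0.86465 = 9.731.
So 10 more iterations are needed.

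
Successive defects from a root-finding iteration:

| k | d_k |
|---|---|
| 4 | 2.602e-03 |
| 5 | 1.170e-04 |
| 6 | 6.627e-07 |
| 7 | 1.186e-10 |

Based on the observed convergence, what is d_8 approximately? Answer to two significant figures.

First estimate the order: p ≈ ln(d_7/d_6) / ln(d_6/d_5) = ln(1.186e-10/6.627e-07)/ln(6.627e-07/1.170e-04) = ln(0.000178965)/ln(0.0056641) ≈ 1.6678.
Then d_8 ≈ d_7·(d_7/d_6)^p = 1.186e-10·(0.000178965)^1.6678 = 1.186e-10·5.62816e-07 ≈ 6.675e-17.

6.7e-17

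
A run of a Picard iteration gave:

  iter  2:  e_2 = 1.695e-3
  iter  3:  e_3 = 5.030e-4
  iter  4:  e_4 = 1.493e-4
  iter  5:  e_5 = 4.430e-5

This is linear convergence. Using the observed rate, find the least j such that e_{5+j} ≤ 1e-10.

11

Rate ρ ≈ e_5/e_4 = 4.430e-5/1.493e-4 = 0.2967.
After j more steps, e_{5+j} ≈ 4.430e-5·ρ^j; need ρ^j ≤ 1e-10/4.430e-5 = 2.25734e-06.
j ≥ ln(2.25734e-06)/ln(0.2967) = -13.0013/-1.21503 = 10.700.
So 11 more iterations are needed.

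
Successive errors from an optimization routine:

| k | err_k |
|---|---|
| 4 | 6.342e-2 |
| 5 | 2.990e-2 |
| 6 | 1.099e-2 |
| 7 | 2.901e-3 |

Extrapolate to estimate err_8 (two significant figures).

4.9e-4

First estimate the order: p ≈ ln(err_7/err_6) / ln(err_6/err_5) = ln(2.901e-3/1.099e-2)/ln(1.099e-2/2.990e-2) = ln(0.263967)/ln(0.367559) ≈ 1.3308.
Then err_8 ≈ err_7·(err_7/err_6)^p = 2.901e-3·(0.263967)^1.3308 = 2.901e-3·0.169902 ≈ 0.0004929.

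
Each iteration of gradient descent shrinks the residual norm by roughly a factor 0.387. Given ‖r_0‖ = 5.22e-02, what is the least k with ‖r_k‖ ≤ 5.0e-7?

After k steps, ‖r_k‖ ≈ 5.22e-02·0.387^k.
Need 0.387^k ≤ 5.0e-7/5.22e-02 = 9.57854e-06.
k ≥ ln(9.57854e-06)/ln(0.387) = -11.5560/-0.94933 = 12.173.
Smallest integer k = 13.

13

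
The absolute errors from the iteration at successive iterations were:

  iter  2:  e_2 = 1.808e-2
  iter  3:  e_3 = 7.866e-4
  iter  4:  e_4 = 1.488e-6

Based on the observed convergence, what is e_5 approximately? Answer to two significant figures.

5.3e-12

First estimate the order: p ≈ ln(e_4/e_3) / ln(e_3/e_2) = ln(1.488e-6/7.866e-4)/ln(7.866e-4/1.808e-2) = ln(0.00189169)/ln(0.0435066) ≈ 2.0002.
Then e_5 ≈ e_4·(e_4/e_3)^p = 1.488e-6·(0.00189169)^2.0002 = 1.488e-6·3.57401e-06 ≈ 5.318e-12.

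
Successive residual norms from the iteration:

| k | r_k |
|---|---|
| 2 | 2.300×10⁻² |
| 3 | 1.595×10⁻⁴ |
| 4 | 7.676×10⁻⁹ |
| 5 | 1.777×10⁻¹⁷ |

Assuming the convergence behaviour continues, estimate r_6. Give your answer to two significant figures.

9.5e-35

First estimate the order: p ≈ ln(r_5/r_4) / ln(r_4/r_3) = ln(1.777×10⁻¹⁷/7.676×10⁻⁹)/ln(7.676×10⁻⁹/1.595×10⁻⁴) = ln(2.31501e-09)/ln(4.81254e-05) ≈ 2.0000.
Then r_6 ≈ r_5·(r_5/r_4)^p = 1.777×10⁻¹⁷·(2.31501e-09)^2.0000 = 1.777×10⁻¹⁷·5.35927e-18 ≈ 9.523e-35.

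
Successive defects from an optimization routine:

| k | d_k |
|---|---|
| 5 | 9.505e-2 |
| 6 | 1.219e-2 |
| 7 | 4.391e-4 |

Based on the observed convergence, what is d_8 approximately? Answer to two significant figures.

2.0e-6

First estimate the order: p ≈ ln(d_7/d_6) / ln(d_6/d_5) = ln(4.391e-4/1.219e-2)/ln(1.219e-2/9.505e-2) = ln(0.0360213)/ln(0.128248) ≈ 1.6183.
Then d_8 ≈ d_7·(d_7/d_6)^p = 4.391e-4·(0.0360213)^1.6183 = 4.391e-4·0.00461403 ≈ 2.026e-06.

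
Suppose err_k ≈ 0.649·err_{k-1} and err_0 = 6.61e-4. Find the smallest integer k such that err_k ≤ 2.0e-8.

After k steps, err_k ≈ 6.61e-4·0.649^k.
Need 0.649^k ≤ 2.0e-8/6.61e-4 = 3.02572e-05.
k ≥ ln(3.02572e-05)/ln(0.649) = -10.4058/-0.43232 = 24.070.
Smallest integer k = 25.

25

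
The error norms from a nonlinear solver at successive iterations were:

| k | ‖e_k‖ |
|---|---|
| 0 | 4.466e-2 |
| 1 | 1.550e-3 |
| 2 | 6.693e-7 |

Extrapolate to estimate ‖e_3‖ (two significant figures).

1.2e-14

First estimate the order: p ≈ ln(‖e_2‖/‖e_1‖) / ln(‖e_1‖/‖e_0‖) = ln(6.693e-7/1.550e-3)/ln(1.550e-3/4.466e-2) = ln(0.000431806)/ln(0.0347067) ≈ 2.3052.
Then ‖e_3‖ ≈ ‖e_2‖·(‖e_2‖/‖e_1‖)^p = 6.693e-7·(0.000431806)^2.3052 = 6.693e-7·1.75254e-08 ≈ 1.173e-14.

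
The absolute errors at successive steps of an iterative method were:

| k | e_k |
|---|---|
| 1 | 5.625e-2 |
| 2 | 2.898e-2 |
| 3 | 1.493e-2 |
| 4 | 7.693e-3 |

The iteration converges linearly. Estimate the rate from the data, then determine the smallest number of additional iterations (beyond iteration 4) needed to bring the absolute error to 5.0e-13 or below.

Rate ρ ≈ e_4/e_3 = 7.693e-3/1.493e-2 = 0.5153.
After j more steps, e_{4+j} ≈ 7.693e-3·ρ^j; need ρ^j ≤ 5.0e-13/7.693e-3 = 6.49942e-11.
j ≥ ln(6.49942e-11)/ln(0.5153) = -23.4567/-0.66301 = 35.379.
So 36 more iterations are needed.

36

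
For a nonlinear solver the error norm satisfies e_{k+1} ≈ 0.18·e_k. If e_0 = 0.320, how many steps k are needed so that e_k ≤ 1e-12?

16

After k steps, e_k ≈ 0.320·0.18^k.
Need 0.18^k ≤ 1e-12/0.320 = 3.125e-12.
k ≥ ln(3.125e-12)/ln(0.18) = -26.4916/-1.71480 = 15.449.
Smallest integer k = 16.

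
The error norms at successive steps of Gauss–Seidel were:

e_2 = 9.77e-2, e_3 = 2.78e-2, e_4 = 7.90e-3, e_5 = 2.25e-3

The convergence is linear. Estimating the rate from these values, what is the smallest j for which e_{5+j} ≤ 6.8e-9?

11

Rate ρ ≈ e_5/e_4 = 2.25e-3/7.90e-3 = 0.2848.
After j more steps, e_{5+j} ≈ 2.25e-3·ρ^j; need ρ^j ≤ 6.8e-9/2.25e-3 = 3.02222e-06.
j ≥ ln(3.02222e-06)/ln(0.2848) = -12.7095/-1.25597 = 10.119.
So 11 more iterations are needed.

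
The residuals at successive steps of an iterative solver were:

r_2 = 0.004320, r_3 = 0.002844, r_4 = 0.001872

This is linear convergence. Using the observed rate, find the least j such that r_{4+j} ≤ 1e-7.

24

Rate ρ ≈ r_4/r_3 = 0.001872/0.002844 = 0.6582.
After j more steps, r_{4+j} ≈ 0.001872·ρ^j; need ρ^j ≤ 1e-7/0.001872 = 5.34188e-05.
j ≥ ln(5.34188e-05)/ln(0.6582) = -9.8373/-0.41825 = 23.520.
So 24 more iterations are needed.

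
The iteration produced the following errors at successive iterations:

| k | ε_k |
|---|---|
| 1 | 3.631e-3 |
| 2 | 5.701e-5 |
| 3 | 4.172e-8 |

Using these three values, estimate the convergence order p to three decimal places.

1.738

p ≈ ln(ε_3/ε_2) / ln(ε_2/ε_1)
  = ln(4.172e-8/5.701e-5) / ln(5.701e-5/3.631e-3)
  = ln(0.000731801) / ln(0.0157009)
  = -7.220002 / -4.154037 ≈ 1.738069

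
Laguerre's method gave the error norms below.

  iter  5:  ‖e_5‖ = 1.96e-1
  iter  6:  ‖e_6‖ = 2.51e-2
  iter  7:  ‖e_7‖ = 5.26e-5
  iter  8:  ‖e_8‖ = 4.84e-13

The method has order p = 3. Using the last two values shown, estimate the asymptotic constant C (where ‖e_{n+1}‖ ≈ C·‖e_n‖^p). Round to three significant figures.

C ≈ ‖e_8‖ / ‖e_7‖^3
  = 4.84e-13 / (5.26e-5)^3
  = 4.84e-13 / 1.45532e-13 ≈ 3.3257

3.33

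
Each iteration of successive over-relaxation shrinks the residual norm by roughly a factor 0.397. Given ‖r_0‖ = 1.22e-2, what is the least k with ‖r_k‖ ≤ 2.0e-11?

After k steps, ‖r_k‖ ≈ 1.22e-2·0.397^k.
Need 0.397^k ≤ 2.0e-11/1.22e-2 = 1.63934e-09.
k ≥ ln(1.63934e-09)/ln(0.397) = -20.2290/-0.92382 = 21.897.
Smallest integer k = 22.

22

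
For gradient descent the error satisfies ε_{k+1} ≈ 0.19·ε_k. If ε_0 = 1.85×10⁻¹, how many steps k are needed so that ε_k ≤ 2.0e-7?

9

After k steps, ε_k ≈ 1.85×10⁻¹·0.19^k.
Need 0.19^k ≤ 2.0e-7/1.85×10⁻¹ = 1.08108e-06.
k ≥ ln(1.08108e-06)/ln(0.19) = -13.7376/-1.66073 = 8.272.
Smallest integer k = 9.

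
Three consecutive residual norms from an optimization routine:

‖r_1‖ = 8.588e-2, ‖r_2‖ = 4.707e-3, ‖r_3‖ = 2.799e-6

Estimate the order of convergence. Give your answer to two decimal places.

p ≈ ln(‖r_3‖/‖r_2‖) / ln(‖r_2‖/‖r_1‖)
  = ln(2.799e-6/4.707e-3) / ln(4.707e-3/8.588e-2)
  = ln(0.000594646) / ln(0.054809)
  = -7.42754 / -2.90390 ≈ 2.55778

2.56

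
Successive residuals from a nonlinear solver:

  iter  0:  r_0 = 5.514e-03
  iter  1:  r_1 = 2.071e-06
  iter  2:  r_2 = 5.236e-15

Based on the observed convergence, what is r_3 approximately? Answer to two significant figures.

1.4e-36

First estimate the order: p ≈ ln(r_2/r_1) / ln(r_1/r_0) = ln(5.236e-15/2.071e-06)/ln(2.071e-06/5.514e-03) = ln(2.52825e-09)/ln(0.000375589) ≈ 2.5099.
Then r_3 ≈ r_2·(r_2/r_1)^p = 5.236e-15·(2.52825e-09)^2.5099 = 5.236e-15·2.64203e-22 ≈ 1.383e-36.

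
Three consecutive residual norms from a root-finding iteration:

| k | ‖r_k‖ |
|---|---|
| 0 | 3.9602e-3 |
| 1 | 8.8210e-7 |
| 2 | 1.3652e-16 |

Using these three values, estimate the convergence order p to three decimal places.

2.686

p ≈ ln(‖r_2‖/‖r_1‖) / ln(‖r_1‖/‖r_0‖)
  = ln(1.3652e-16/8.8210e-7) / ln(8.8210e-7/3.9602e-3)
  = ln(1.54767e-10) / ln(0.000222741)
  = -22.589100 / -8.409501 ≈ 2.686140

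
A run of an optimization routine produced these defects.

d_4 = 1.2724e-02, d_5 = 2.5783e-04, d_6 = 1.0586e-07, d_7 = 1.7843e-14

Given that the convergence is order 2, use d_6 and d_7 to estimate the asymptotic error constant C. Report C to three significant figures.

1.59

C ≈ d_7 / d_6^2
  = 1.7843e-14 / (1.0586e-07)^2
  = 1.7843e-14 / 1.12063e-14 ≈ 1.5922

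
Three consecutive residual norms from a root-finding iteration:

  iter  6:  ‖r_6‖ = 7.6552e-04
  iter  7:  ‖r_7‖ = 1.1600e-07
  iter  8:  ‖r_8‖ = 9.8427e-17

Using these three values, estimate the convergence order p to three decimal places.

p ≈ ln(‖r_8‖/‖r_7‖) / ln(‖r_7‖/‖r_6‖)
  = ln(9.8427e-17/1.1600e-07) / ln(1.1600e-07/7.6552e-04)
  = ln(8.48509e-10) / ln(0.000151531)
  = -20.887540 / -8.794720 ≈ 2.375009

2.375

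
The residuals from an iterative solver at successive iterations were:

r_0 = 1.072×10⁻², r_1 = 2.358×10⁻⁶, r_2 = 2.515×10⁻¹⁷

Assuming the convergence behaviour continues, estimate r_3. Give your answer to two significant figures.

First estimate the order: p ≈ ln(r_2/r_1) / ln(r_1/r_0) = ln(2.515×10⁻¹⁷/2.358×10⁻⁶)/ln(2.358×10⁻⁶/1.072×10⁻²) = ln(1.06658e-11)/ln(0.000219963) ≈ 2.9997.
Then r_3 ≈ r_2·(r_2/r_1)^p = 2.515×10⁻¹⁷·(1.06658e-11)^2.9997 = 2.515×10⁻¹⁷·1.22256e-33 ≈ 3.075e-50.

3.1e-50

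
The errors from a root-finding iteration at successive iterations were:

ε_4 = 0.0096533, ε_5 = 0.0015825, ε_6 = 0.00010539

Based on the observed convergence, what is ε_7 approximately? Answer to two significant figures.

1.8e-6

First estimate the order: p ≈ ln(ε_6/ε_5) / ln(ε_5/ε_4) = ln(0.00010539/0.0015825)/ln(0.0015825/0.0096533) = ln(0.0665972)/ln(0.163934) ≈ 1.4982.
Then ε_7 ≈ ε_6·(ε_6/ε_5)^p = 0.00010539·(0.0665972)^1.4982 = 0.00010539·0.0172704 ≈ 1.82e-06.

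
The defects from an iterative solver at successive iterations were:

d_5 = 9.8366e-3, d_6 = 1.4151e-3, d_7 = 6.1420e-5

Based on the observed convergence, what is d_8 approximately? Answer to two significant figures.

First estimate the order: p ≈ ln(d_7/d_6) / ln(d_6/d_5) = ln(6.1420e-5/1.4151e-3)/ln(1.4151e-3/9.8366e-3) = ln(0.0434033)/ln(0.143861) ≈ 1.6180.
Then d_8 ≈ d_7·(d_7/d_6)^p = 6.1420e-5·(0.0434033)^1.6180 = 6.1420e-5·0.0062447 ≈ 3.835e-07.

3.8e-7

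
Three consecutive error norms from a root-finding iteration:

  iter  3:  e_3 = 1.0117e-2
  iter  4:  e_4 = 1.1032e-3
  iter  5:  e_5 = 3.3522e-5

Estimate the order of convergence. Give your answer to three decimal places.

p ≈ ln(e_5/e_4) / ln(e_4/e_3)
  = ln(3.3522e-5/1.1032e-3) / ln(1.1032e-3/1.0117e-2)
  = ln(0.0303861) / ln(0.109044)
  = -3.493770 / -2.216004 ≈ 1.576608

1.577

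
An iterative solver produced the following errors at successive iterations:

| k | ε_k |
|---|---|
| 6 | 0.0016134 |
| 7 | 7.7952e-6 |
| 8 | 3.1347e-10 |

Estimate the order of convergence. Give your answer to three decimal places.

1.898

p ≈ ln(ε_8/ε_7) / ln(ε_7/ε_6)
  = ln(3.1347e-10/7.7952e-6) / ln(7.7952e-6/0.0016134)
  = ln(4.02132e-05) / ln(0.00483154)
  = -10.121315 / -5.332590 ≈ 1.898011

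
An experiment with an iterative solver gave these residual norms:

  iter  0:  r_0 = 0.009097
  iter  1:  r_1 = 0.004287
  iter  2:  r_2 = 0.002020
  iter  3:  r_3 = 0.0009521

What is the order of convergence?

Consecutive ratios: r_3/r_2 = 0.0009521/0.002020 = 0.471337, r_2/r_1 = 0.002020/0.004287 = 0.471192.
p ≈ ln(0.471337)/ln(0.471192) = -0.7522/-0.7525 ≈ 1.00.
So the convergence is linear (order 1).

1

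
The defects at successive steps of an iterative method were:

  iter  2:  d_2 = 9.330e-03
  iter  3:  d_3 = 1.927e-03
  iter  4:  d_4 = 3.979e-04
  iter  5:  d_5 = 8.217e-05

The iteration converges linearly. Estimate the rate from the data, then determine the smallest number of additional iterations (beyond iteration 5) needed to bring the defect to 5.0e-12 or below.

11

Rate ρ ≈ d_5/d_4 = 8.217e-05/3.979e-04 = 0.2065.
After j more steps, d_{5+j} ≈ 8.217e-05·ρ^j; need ρ^j ≤ 5.0e-12/8.217e-05 = 6.08495e-08.
j ≥ ln(6.08495e-08)/ln(0.2065) = -16.6149/-1.57745 = 10.533.
So 11 more iterations are needed.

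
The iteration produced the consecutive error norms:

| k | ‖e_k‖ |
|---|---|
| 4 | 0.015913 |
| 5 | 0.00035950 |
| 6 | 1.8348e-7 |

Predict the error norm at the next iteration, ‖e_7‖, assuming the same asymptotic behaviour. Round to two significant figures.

4.8e-14

First estimate the order: p ≈ ln(‖e_6‖/‖e_5‖) / ln(‖e_5‖/‖e_4‖) = ln(1.8348e-7/0.00035950)/ln(0.00035950/0.015913) = ln(0.000510376)/ln(0.0225916) ≈ 2.0000.
Then ‖e_7‖ ≈ ‖e_6‖·(‖e_6‖/‖e_5‖)^p = 1.8348e-7·(0.000510376)^2.0000 = 1.8348e-7·2.60484e-07 ≈ 4.779e-14.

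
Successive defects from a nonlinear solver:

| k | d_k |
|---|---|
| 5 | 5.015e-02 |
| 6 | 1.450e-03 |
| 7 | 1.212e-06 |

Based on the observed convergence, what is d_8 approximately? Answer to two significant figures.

First estimate the order: p ≈ ln(d_7/d_6) / ln(d_6/d_5) = ln(1.212e-06/1.450e-03)/ln(1.450e-03/5.015e-02) = ln(0.000835862)/ln(0.0289133) ≈ 2.0000.
Then d_8 ≈ d_7·(d_7/d_6)^p = 1.212e-06·(0.000835862)^2.0000 = 1.212e-06·6.98665e-07 ≈ 8.468e-13.

8.5e-13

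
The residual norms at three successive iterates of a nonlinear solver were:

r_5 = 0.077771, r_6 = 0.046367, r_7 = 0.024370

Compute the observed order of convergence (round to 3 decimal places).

p ≈ ln(r_7/r_6) / ln(r_6/r_5)
  = ln(0.024370/0.046367) / ln(0.046367/0.077771)
  = ln(0.525589) / ln(0.596199)
  = -0.643236 / -0.517181 ≈ 1.243735

1.244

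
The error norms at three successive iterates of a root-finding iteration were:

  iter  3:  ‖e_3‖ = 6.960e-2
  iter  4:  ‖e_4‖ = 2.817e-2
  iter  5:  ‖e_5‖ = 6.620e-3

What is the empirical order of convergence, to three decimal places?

1.601

p ≈ ln(‖e_5‖/‖e_4‖) / ln(‖e_4‖/‖e_3‖)
  = ln(6.620e-3/2.817e-2) / ln(2.817e-2/6.960e-2)
  = ln(0.235002) / ln(0.404741)
  = -1.448161 / -0.904508 ≈ 1.601048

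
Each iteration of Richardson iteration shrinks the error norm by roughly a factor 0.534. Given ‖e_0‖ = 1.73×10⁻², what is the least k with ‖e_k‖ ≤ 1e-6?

After k steps, ‖e_k‖ ≈ 1.73×10⁻²·0.534^k.
Need 0.534^k ≤ 1e-6/1.73×10⁻² = 5.78035e-05.
k ≥ ln(5.78035e-05)/ln(0.534) = -9.7585/-0.62736 = 15.555.
Smallest integer k = 16.

16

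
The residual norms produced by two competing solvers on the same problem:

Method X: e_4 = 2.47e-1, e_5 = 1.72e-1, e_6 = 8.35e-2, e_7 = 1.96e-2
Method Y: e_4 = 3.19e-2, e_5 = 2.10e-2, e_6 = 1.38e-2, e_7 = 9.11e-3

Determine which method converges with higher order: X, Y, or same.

Method X: p ≈ ln(1.96e-2/8.35e-2)/ln(8.35e-2/1.72e-1) ≈ 2.01.
Method Y: p ≈ ln(9.11e-3/1.38e-2)/ln(1.38e-2/2.10e-2) ≈ 0.99.
Method X has the higher order (≈2.0 vs ≈1.0).

X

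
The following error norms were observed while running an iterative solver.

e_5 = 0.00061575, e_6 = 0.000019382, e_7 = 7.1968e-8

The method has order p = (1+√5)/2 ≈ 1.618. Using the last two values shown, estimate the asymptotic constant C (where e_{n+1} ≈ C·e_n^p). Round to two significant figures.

3.0

C ≈ e_7 / e_6^1.618
  = 7.1968e-8 / (0.000019382)^1.618
  = 7.1968e-8 / 2.37143e-08 ≈ 3.0348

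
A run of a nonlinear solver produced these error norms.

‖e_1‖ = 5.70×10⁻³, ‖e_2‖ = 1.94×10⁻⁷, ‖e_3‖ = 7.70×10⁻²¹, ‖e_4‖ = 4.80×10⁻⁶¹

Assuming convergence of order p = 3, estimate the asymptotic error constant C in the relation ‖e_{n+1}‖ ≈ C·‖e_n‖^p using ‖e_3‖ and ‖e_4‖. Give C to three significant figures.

C ≈ ‖e_4‖ / ‖e_3‖^3
  = 4.80×10⁻⁶¹ / (7.70×10⁻²¹)^3
  = 4.80×10⁻⁶¹ / 4.56533e-61 ≈ 1.0514

1.05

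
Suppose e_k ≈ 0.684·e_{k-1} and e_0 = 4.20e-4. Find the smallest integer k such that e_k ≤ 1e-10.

41

After k steps, e_k ≈ 4.20e-4·0.684^k.
Need 0.684^k ≤ 1e-10/4.20e-4 = 2.38095e-07.
k ≥ ln(2.38095e-07)/ln(0.684) = -15.2506/-0.37980 = 40.154.
Smallest integer k = 41.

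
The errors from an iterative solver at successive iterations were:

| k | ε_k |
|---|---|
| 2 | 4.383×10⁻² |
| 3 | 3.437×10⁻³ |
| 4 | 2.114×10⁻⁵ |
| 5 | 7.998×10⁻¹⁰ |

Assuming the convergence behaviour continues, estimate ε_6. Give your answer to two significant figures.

First estimate the order: p ≈ ln(ε_5/ε_4) / ln(ε_4/ε_3) = ln(7.998×10⁻¹⁰/2.114×10⁻⁵)/ln(2.114×10⁻⁵/3.437×10⁻³) = ln(3.78335e-05)/ln(0.00615071) ≈ 2.0000.
Then ε_6 ≈ ε_5·(ε_5/ε_4)^p = 7.998×10⁻¹⁰·(3.78335e-05)^2.0000 = 7.998×10⁻¹⁰·1.43137e-09 ≈ 1.145e-18.

1.1e-18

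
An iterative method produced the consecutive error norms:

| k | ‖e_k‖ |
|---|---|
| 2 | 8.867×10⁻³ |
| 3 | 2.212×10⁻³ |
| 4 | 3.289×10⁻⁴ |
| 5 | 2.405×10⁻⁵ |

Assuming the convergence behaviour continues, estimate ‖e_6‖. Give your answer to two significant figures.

6.6e-7

First estimate the order: p ≈ ln(‖e_5‖/‖e_4‖) / ln(‖e_4‖/‖e_3‖) = ln(2.405×10⁻⁵/3.289×10⁻⁴)/ln(3.289×10⁻⁴/2.212×10⁻³) = ln(0.0731225)/ln(0.148689) ≈ 1.3724.
Then ‖e_6‖ ≈ ‖e_5‖·(‖e_5‖/‖e_4‖)^p = 2.405×10⁻⁵·(0.0731225)^1.3724 = 2.405×10⁻⁵·0.0276073 ≈ 6.64e-07.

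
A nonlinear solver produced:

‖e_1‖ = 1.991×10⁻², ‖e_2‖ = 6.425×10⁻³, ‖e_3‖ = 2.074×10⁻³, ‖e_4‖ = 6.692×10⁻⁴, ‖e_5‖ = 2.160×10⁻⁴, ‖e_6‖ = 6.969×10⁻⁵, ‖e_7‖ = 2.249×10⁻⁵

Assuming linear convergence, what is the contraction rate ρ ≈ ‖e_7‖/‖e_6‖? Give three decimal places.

0.323

ρ ≈ ‖e_7‖/‖e_6‖ = 2.249×10⁻⁵/6.969×10⁻⁵ = 0.32271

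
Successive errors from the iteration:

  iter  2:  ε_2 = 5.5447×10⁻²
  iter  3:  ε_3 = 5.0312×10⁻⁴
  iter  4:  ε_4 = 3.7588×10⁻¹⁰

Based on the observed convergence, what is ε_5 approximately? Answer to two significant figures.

1.6e-28

First estimate the order: p ≈ ln(ε_4/ε_3) / ln(ε_3/ε_2) = ln(3.7588×10⁻¹⁰/5.0312×10⁻⁴)/ln(5.0312×10⁻⁴/5.5447×10⁻²) = ln(7.47098e-07)/ln(0.00907389) ≈ 3.0000.
Then ε_5 ≈ ε_4·(ε_4/ε_3)^p = 3.7588×10⁻¹⁰·(7.47098e-07)^3.0000 = 3.7588×10⁻¹⁰·4.16997e-19 ≈ 1.567e-28.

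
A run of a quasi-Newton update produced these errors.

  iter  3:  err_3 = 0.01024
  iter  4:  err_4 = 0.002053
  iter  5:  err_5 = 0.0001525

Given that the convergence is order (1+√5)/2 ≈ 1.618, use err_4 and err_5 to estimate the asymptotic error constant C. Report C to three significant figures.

C ≈ err_5 / err_4^1.618
  = 0.0001525 / (0.002053)^1.618
  = 0.0001525 / 4.48173e-05 ≈ 3.4027

3.40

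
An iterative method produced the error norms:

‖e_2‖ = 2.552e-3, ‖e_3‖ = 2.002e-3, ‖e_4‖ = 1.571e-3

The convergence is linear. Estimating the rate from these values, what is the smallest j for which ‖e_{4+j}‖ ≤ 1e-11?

78

Rate ρ ≈ ‖e_4‖/‖e_3‖ = 1.571e-3/2.002e-3 = 0.7847.
After j more steps, ‖e_{4+j}‖ ≈ 1.571e-3·ρ^j; need ρ^j ≤ 1e-11/1.571e-3 = 6.36537e-09.
j ≥ ln(6.36537e-09)/ln(0.7847) = -18.8724/-0.24245 = 77.840.
So 78 more iterations are needed.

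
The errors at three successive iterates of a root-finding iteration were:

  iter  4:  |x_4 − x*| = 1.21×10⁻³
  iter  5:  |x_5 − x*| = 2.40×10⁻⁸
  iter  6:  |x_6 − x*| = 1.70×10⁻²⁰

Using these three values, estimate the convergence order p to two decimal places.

p ≈ ln(|x_6 − x*|/|x_5 − x*|) / ln(|x_5 − x*|/|x_4 − x*|)
  = ln(1.70×10⁻²⁰/2.40×10⁻⁸) / ln(2.40×10⁻⁸/1.21×10⁻³)
  = ln(7.08333e-13) / ln(1.98347e-05)
  = -27.97586 / -10.82808 ≈ 2.58364

2.58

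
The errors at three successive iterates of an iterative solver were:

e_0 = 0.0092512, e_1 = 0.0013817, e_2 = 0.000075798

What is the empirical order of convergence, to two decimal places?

p ≈ ln(e_2/e_1) / ln(e_1/e_0)
  = ln(0.000075798/0.0013817) / ln(0.0013817/0.0092512)
  = ln(0.0548585) / ln(0.149354)
  = -2.90300 / -1.90144 ≈ 1.52674

1.53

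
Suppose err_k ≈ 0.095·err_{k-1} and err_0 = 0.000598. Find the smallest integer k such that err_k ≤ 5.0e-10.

6

After k steps, err_k ≈ 0.000598·0.095^k.
Need 0.095^k ≤ 5.0e-10/0.000598 = 8.3612e-07.
k ≥ ln(8.3612e-07)/ln(0.095) = -13.9945/-2.35388 = 5.945.
Smallest integer k = 6.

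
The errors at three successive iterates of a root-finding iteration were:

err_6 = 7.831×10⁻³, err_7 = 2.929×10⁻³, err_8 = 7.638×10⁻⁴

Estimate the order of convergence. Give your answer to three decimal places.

1.367

p ≈ ln(err_8/err_7) / ln(err_7/err_6)
  = ln(7.638×10⁻⁴/2.929×10⁻³) / ln(2.929×10⁻³/7.831×10⁻³)
  = ln(0.260772) / ln(0.374026)
  = -1.344109 / -0.983430 ≈ 1.366756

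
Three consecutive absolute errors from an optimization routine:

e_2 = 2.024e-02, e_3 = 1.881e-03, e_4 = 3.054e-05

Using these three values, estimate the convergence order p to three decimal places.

1.734

p ≈ ln(e_4/e_3) / ln(e_3/e_2)
  = ln(3.054e-05/1.881e-03) / ln(1.881e-03/2.024e-02)
  = ln(0.016236) / ln(0.0929348)
  = -4.120524 / -2.375857 ≈ 1.734332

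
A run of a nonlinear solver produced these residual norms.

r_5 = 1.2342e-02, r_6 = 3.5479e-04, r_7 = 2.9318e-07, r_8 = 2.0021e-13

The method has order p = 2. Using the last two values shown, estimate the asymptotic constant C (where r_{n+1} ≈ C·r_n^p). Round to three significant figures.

C ≈ r_8 / r_7^2
  = 2.0021e-13 / (2.9318e-07)^2
  = 2.0021e-13 / 8.59545e-14 ≈ 2.3293

2.33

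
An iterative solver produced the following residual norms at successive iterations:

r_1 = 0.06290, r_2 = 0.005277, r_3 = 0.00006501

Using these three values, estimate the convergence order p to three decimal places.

p ≈ ln(r_3/r_2) / ln(r_2/r_1)
  = ln(0.00006501/0.005277) / ln(0.005277/0.06290)
  = ln(0.0123195) / ln(0.0838951)
  = -4.396572 / -2.478188 ≈ 1.774108

1.774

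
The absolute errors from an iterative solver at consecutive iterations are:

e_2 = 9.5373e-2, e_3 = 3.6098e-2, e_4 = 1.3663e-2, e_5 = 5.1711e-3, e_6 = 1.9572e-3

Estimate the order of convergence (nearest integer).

Consecutive ratios: e_6/e_5 = 1.9572e-3/5.1711e-3 = 0.378488, e_5/e_4 = 5.1711e-3/1.3663e-2 = 0.378475.
p ≈ ln(0.378488)/ln(0.378475) = -0.9716/-0.9716 ≈ 1.00.
So the convergence is linear (order 1).

1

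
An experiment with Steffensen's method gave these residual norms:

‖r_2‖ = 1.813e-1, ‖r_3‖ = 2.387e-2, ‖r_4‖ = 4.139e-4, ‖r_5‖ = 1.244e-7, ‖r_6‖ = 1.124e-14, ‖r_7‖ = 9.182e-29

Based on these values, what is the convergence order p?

2

Consecutive ratios: ‖r_7‖/‖r_6‖ = 9.182e-29/1.124e-14 = 8.16904e-15, ‖r_6‖/‖r_5‖ = 1.124e-14/1.244e-7 = 9.03537e-08.
p ≈ ln(8.16904e-15)/ln(9.03537e-08) = -32.4384/-16.2195 ≈ 2.00.
So the convergence is quadratic (order 2).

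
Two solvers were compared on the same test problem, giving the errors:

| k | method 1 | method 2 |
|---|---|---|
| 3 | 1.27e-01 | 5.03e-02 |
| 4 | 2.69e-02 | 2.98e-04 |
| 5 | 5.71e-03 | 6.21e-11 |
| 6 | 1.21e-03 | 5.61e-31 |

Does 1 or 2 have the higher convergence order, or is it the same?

Method 1: p ≈ ln(1.21e-03/5.71e-03)/ln(5.71e-03/2.69e-02) ≈ 1.00.
Method 2: p ≈ ln(5.61e-31/6.21e-11)/ln(6.21e-11/2.98e-04) ≈ 3.00.
Method 2 has the higher order (≈3.0 vs ≈1.0).

2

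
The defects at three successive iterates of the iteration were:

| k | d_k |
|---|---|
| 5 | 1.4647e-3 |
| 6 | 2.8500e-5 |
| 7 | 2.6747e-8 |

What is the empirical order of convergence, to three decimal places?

p ≈ ln(d_7/d_6) / ln(d_6/d_5)
  = ln(2.6747e-8/2.8500e-5) / ln(2.8500e-5/1.4647e-3)
  = ln(0.000938491) / ln(0.0194579)
  = -6.971237 / -3.939502 ≈ 1.769573

1.770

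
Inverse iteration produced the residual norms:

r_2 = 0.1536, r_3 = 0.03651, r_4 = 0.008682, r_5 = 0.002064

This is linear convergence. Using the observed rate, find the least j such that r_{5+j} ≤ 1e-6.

Rate ρ ≈ r_5/r_4 = 0.002064/0.008682 = 0.2377.
After j more steps, r_{5+j} ≈ 0.002064·ρ^j; need ρ^j ≤ 1e-6/0.002064 = 0.000484496.
j ≥ ln(0.000484496)/ln(0.2377) = -7.6324/-1.43675 = 5.312.
So 6 more iterations are needed.

6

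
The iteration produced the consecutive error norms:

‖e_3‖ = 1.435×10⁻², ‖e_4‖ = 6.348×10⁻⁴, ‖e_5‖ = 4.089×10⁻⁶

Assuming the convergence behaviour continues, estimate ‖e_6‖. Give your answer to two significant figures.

First estimate the order: p ≈ ln(‖e_5‖/‖e_4‖) / ln(‖e_4‖/‖e_3‖) = ln(4.089×10⁻⁶/6.348×10⁻⁴)/ln(6.348×10⁻⁴/1.435×10⁻²) = ln(0.0064414)/ln(0.0442369) ≈ 1.6179.
Then ‖e_6‖ ≈ ‖e_5‖·(‖e_5‖/‖e_4‖)^p = 4.089×10⁻⁶·(0.0064414)^1.6179 = 4.089×10⁻⁶·0.0002852 ≈ 1.166e-09.

1.2e-9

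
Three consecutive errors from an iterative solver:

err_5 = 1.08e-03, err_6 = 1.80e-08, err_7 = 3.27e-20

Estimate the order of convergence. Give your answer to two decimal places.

2.46

p ≈ ln(err_7/err_6) / ln(err_6/err_5)
  = ln(3.27e-20/1.80e-08) / ln(1.80e-08/1.08e-03)
  = ln(1.81667e-12) / ln(1.66667e-05)
  = -27.03402 / -11.00210 ≈ 2.45717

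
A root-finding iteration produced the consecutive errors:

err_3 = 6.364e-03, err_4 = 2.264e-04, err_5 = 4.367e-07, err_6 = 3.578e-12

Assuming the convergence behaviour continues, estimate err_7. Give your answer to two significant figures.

First estimate the order: p ≈ ln(err_6/err_5) / ln(err_5/err_4) = ln(3.578e-12/4.367e-07)/ln(4.367e-07/2.264e-04) = ln(8.19327e-06)/ln(0.00192889) ≈ 1.8737.
Then err_7 ≈ err_6·(err_6/err_5)^p = 3.578e-12·(8.19327e-06)^1.8737 = 3.578e-12·2.94676e-10 ≈ 1.054e-21.

1.1e-21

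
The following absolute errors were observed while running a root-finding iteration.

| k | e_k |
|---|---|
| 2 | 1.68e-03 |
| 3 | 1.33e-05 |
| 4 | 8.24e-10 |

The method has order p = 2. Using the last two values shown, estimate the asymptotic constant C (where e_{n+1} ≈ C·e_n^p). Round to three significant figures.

4.66

C ≈ e_4 / e_3^2
  = 8.24e-10 / (1.33e-05)^2
  = 8.24e-10 / 1.7689e-10 ≈ 4.6583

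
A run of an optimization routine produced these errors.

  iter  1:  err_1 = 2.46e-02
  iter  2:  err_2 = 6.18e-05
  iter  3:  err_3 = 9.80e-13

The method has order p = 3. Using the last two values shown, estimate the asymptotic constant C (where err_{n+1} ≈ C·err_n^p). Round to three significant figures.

C ≈ err_3 / err_2^3
  = 9.80e-13 / (6.18e-05)^3
  = 9.80e-13 / 2.36029e-13 ≈ 4.152

4.15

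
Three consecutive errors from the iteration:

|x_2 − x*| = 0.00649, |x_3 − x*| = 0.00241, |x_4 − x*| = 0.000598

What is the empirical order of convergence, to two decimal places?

1.41

p ≈ ln(|x_4 − x*|/|x_3 − x*|) / ln(|x_3 − x*|/|x_2 − x*|)
  = ln(0.000598/0.00241) / ln(0.00241/0.00649)
  = ln(0.248133) / ln(0.371341)
  = -1.39379 / -0.99063 ≈ 1.40697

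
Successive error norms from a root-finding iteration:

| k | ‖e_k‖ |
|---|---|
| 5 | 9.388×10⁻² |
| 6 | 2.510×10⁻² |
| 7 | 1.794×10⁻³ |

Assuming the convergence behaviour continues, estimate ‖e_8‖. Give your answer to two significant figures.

9.2e-6

First estimate the order: p ≈ ln(‖e_7‖/‖e_6‖) / ln(‖e_6‖/‖e_5‖) = ln(1.794×10⁻³/2.510×10⁻²)/ln(2.510×10⁻²/9.388×10⁻²) = ln(0.0714741)/ln(0.267363) ≈ 2.0001.
Then ‖e_8‖ ≈ ‖e_7‖·(‖e_7‖/‖e_6‖)^p = 1.794×10⁻³·(0.0714741)^2.0001 = 1.794×10⁻³·0.0051072 ≈ 9.162e-06.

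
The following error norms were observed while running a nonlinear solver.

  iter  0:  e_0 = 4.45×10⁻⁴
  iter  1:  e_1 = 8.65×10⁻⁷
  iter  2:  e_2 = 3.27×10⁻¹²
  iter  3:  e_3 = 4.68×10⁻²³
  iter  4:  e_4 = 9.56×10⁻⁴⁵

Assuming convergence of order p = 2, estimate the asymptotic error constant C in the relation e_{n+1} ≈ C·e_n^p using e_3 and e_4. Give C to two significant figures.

C ≈ e_4 / e_3^2
  = 9.56×10⁻⁴⁵ / (4.68×10⁻²³)^2
  = 9.56×10⁻⁴⁵ / 2.19024e-45 ≈ 4.3648

4.4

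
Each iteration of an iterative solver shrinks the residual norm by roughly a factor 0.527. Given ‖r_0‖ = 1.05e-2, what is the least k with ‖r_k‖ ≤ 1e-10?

After k steps, ‖r_k‖ ≈ 1.05e-2·0.527^k.
Need 0.527^k ≤ 1e-10/1.05e-2 = 9.52381e-09.
k ≥ ln(9.52381e-09)/ln(0.527) = -18.4695/-0.64055 = 28.834.
Smallest integer k = 29.

29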